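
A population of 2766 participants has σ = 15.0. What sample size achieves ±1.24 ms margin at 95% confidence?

Without FPC: n₀ = (1.96×15.0/1.24)² = 562.149. With FPC: n = n₀N/(n₀+N-1) = 467.3 → n = 468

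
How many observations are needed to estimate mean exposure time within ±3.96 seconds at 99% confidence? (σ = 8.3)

n = (z*σ/E)² = (2.576×8.3/3.96)² = 29.2 → n = 30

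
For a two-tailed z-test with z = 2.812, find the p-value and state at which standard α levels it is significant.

p = 2·P(Z > |2.812|) = 2·(1 - Φ(2.812)) ≈ 0.0049. Significant at α = 0.1; Significant at α = 0.05; Significant at α = 0.01.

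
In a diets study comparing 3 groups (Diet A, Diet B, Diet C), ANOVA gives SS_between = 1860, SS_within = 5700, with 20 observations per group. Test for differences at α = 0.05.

df_between = 2, df_within = 57. F = MS_between/MS_within = 930.0/100.0 = 9.3. F_crit ≈ 3.159. Reject H₀. At least one mean differs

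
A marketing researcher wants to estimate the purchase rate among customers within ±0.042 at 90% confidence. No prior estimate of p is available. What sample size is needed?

Conservative approach: use p = 0.5 (maximizes p(1-p) = 0.25). n = z²(0.25)/E² = 1.645²×0.25/0.042² = 383.5 → n = 384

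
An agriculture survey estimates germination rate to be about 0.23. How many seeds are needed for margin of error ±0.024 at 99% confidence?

n = z²p(1-p)/E² = 2.576²×0.23×0.77/0.024² = 2040.3 → n = 2041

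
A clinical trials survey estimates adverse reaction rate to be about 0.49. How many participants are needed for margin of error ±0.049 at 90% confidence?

n = z²p(1-p)/E² = 1.645²×0.49×0.51/0.049² = 281.6 → n = 282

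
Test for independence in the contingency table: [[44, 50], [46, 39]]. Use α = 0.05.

χ² = 0.954. df = 1, critical = 3.841. Fail to reject H₀. No evidence of dependence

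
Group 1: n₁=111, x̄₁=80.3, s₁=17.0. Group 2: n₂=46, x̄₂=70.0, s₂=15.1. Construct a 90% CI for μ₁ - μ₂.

Difference = 10.3. SE = √(17.0²/111 + 15.1²/46) = 2.75. CI = (5.78, 14.82)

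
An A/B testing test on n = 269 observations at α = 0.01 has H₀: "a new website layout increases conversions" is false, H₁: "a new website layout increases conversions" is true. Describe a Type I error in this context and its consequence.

Type I error: rejecting H₀ when it is true — concluding that a new website layout increases conversions when in fact it is not. Consequence: rolling out a layout that doesn't actually help — wasted engineering effort.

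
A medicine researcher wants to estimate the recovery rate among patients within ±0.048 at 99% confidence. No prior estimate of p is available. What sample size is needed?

Conservative approach: use p = 0.5 (maximizes p(1-p) = 0.25). n = z²(0.25)/E² = 2.576²×0.25/0.048² = 720.03 → n = 721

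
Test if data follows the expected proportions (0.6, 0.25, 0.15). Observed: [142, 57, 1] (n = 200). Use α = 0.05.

Expected: [120.0, 50.0, 30.0]. χ² = 33.047. df = 2, critical = 5.991. Reject H₀.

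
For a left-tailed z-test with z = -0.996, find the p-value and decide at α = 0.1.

p = P(Z < -0.996) = Φ(-0.996) ≈ 0.1596. Since p ≥ 0.1, fail to reject H₀ (not significant) at α = 0.1.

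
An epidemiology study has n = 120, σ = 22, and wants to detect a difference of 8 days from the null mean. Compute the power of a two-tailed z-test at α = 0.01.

SE = σ/√n = 22/√120 = 2.008. Non-centrality λ = d/SE = 8/2.008 = 3.983. Power ≈ Φ(λ - z_{α/2}) = Φ(3.983 - 2.576) = Φ(1.407) = 0.92.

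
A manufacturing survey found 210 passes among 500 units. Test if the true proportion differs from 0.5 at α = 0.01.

p̂ = 0.42, p₀ = 0.5. z = (p̂ - p₀)/√(p₀(1-p₀)/n) = -3.578. Critical: ±2.576. Reject H₀.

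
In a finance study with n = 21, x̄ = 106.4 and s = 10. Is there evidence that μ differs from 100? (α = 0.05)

t = (x̄ - μ₀)/(s/√n) = (106.4 - 100)/(10/√21) = 2.933. df = 20, critical t = ±2.086. Reject H₀.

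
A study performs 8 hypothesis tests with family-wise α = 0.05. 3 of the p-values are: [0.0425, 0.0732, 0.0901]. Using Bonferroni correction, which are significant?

Bonferroni α = 0.05/8 = 0.00625. None of the given p-values are significant.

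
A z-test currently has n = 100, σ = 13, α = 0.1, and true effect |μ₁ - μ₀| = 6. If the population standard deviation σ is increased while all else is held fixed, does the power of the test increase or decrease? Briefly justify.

Power decreases: a larger σ inflates the standard error σ/√n, pulling the sampling distribution under H₁ back toward the critical value.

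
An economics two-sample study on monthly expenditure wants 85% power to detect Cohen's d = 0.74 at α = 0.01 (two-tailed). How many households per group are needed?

z_{α/2} = 2.576, z_β = Φ⁻¹(0.85) = 1.036. For medium effect (d = 0.74): n per group = 2(z_{α/2} + z_β)²/d² = 2(2.576 + 1.036)²/0.74² = 47.6 → 48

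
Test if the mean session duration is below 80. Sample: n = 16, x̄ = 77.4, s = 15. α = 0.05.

t = (77.4 - 80)/(15/√16) = -0.693, df = 15. Critical t = -1.753. Fail to reject H₀.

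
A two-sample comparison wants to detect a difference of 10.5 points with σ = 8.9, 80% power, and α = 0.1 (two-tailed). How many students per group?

n per group = 2(z_α/2 + z_β)²σ²/d² = 2×(1.645 + 0.84)²×8.9²/10.5² = 8.9 → n = 9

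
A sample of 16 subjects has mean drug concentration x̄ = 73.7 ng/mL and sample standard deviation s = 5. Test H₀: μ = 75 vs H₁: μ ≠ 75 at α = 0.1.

t = (x̄ - μ₀)/(s/√n) = (73.7 - 75)/(5/√16) = -1.04. df = 15, critical t = ±1.753. Fail to reject H₀.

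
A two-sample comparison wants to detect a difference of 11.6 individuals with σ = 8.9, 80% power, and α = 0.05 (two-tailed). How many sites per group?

n per group = 2(z_α/2 + z_β)²σ²/d² = 2×(1.96 + 0.84)²×8.9²/11.6² = 9.2 → n = 10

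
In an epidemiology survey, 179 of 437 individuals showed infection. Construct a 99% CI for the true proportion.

p̂ = 0.41. CI = p̂ ± z*√(p̂(1-p̂)/n) = (0.349, 0.47)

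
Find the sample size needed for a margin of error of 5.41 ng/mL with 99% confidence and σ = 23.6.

n = (z*σ/E)² = (2.576×23.6/5.41)² = 126.3 → n = 127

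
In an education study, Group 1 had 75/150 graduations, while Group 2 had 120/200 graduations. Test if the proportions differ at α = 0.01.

p̂₁ = 0.5, p̂₂ = 0.6, pooled p̂ = 0.557. z = -1.864. Critical: ±2.576. Fail to reject H₀.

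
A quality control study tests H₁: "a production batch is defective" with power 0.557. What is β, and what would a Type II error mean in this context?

β = 1 - power = 1 - 0.557 = 0.443. A Type II error is failing to reject H₀ when H₀ is false (false negative) — here, failing to conclude that a production batch is defective when in fact it is true. Consequence: shipping a defective batch — faulty products reach customers.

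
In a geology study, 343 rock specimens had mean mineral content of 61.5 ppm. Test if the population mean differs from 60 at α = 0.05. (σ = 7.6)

z = (x̄ - μ₀)/(σ/√n) = (61.5 - 60)/(7.6/√343) = 3.655. Critical value: ±1.96. Since |3.655| > 1.96, Reject H₀.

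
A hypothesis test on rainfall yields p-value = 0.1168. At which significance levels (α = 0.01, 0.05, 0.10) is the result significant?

p = 0.1168. Not significant at any of the given levels.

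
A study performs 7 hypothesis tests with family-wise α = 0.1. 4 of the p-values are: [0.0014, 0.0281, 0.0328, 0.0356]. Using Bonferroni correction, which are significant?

Bonferroni α = 0.1/7 = 0.01429. Significant p-values: [0.0014]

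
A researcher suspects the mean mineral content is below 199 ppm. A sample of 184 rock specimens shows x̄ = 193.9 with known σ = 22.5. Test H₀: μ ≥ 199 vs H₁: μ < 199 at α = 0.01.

z = -3.075. Critical value: -2.33. Reject H₀.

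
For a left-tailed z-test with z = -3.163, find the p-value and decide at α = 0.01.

p = P(Z < -3.163) = Φ(-3.163) ≈ 0.0008. Since p < 0.01, reject H₀ (significant) at α = 0.01.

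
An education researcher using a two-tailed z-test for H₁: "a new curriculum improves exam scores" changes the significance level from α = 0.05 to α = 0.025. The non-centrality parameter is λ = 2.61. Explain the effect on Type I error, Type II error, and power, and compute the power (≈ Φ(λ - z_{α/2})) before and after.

Decreasing α from 0.05 to 0.025:
• Type I error rate decreases (α is the Type I rate by definition).
• Critical value moves from z_{α/2} = 1.96 to 2.241, so power = Φ(λ - z_{α/2}) goes from Φ(2.61 - 1.96) = 0.742 to Φ(2.61 - 2.241) = 0.644.
• Type II error rate β = 1 - power therefore increases (0.258 → 0.356).
Appropriate when false positives are costly — here, adopting a curriculum that gives no real benefit — disruption for nothing.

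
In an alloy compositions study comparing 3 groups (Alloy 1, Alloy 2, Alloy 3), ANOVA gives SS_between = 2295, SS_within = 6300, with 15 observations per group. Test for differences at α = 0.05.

df_between = 2, df_within = 42. F = MS_between/MS_within = 1147.5/150.0 = 7.65. F_crit ≈ 3.22. Reject H₀. At least one mean differs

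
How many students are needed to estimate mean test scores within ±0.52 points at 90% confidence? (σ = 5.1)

n = (z*σ/E)² = (1.645×5.1/0.52)² = 260.3 → n = 261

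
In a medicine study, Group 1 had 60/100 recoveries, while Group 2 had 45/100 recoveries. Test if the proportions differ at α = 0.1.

p̂₁ = 0.6, p̂₂ = 0.45, pooled p̂ = 0.525. z = 2.124. Critical: ±1.645. Reject H₀.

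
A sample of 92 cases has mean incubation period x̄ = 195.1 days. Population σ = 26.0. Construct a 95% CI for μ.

CI = x̄ ± z*(σ/√n) = 195.1 ± 1.96(26.0/√92) = 195.1 ± 5.31 = (189.79, 200.41)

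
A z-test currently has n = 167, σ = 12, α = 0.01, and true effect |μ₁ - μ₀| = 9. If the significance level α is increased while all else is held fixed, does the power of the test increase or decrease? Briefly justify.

Power increases: a larger α lowers the critical value, so more of the H₁ sampling distribution falls in the rejection region.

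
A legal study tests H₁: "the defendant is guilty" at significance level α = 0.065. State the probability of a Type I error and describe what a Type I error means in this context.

P(Type I error) = α = 0.065. A Type I error is rejecting H₀ when H₀ is actually true (false positive) — here, concluding that the defendant is guilty when in fact this is not the case. Consequence: convicting an innocent person.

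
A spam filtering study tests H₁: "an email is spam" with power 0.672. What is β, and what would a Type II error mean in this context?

β = 1 - power = 1 - 0.672 = 0.328. A Type II error is failing to reject H₀ when H₀ is false (false negative) — here, failing to conclude that an email is spam when in fact it is true. Consequence: a spam email lands in the inbox.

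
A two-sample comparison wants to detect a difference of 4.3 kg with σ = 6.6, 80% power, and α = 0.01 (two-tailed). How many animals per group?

n per group = 2(z_α/2 + z_β)²σ²/d² = 2×(2.576 + 0.84)²×6.6²/4.3² = 55.0 → n = 55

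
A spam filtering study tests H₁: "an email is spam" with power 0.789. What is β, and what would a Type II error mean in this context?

β = 1 - power = 1 - 0.789 = 0.211. A Type II error is failing to reject H₀ when H₀ is false (false negative) — here, failing to conclude that an email is spam when in fact it is true. Consequence: a spam email lands in the inbox.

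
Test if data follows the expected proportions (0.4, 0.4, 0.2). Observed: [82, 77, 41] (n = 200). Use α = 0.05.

Expected: [80.0, 80.0, 40.0]. χ² = 0.188. df = 2, critical = 5.991. Fail to reject H₀.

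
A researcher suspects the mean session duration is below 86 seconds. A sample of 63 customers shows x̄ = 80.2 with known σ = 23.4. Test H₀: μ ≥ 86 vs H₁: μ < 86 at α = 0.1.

z = -1.967. Critical value: -1.28. Reject H₀.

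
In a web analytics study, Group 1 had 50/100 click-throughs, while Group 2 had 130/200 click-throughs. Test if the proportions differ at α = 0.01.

p̂₁ = 0.5, p̂₂ = 0.65, pooled p̂ = 0.6. z = -2.5. Critical: ±2.576. Fail to reject H₀.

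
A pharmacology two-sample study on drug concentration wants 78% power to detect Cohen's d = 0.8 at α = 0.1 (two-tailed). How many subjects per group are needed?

z_{α/2} = 1.645, z_β = Φ⁻¹(0.78) = 0.772. For large effect (d = 0.8): n per group = 2(z_{α/2} + z_β)²/d² = 2(1.645 + 0.772)²/0.8² = 18.3 → 19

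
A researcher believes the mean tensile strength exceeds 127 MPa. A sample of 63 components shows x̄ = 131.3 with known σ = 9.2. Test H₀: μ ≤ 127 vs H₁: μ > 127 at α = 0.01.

z = 3.71. Critical value: 2.33. Reject H₀.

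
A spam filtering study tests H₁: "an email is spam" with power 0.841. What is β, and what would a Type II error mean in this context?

β = 1 - power = 1 - 0.841 = 0.159. A Type II error is failing to reject H₀ when H₀ is false (false negative) — here, failing to conclude that an email is spam when in fact it is true. Consequence: a spam email lands in the inbox.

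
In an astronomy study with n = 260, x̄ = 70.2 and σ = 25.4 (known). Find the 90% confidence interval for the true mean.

CI = x̄ ± z*(σ/√n) = 70.2 ± 1.645(25.4/√260) = 70.2 ± 2.59 = (67.61, 72.79)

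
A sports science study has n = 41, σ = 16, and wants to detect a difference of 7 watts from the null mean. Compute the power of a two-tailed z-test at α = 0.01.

SE = σ/√n = 16/√41 = 2.499. Non-centrality λ = d/SE = 7/2.499 = 2.801. Power ≈ Φ(λ - z_{α/2}) = Φ(2.801 - 2.576) = Φ(0.225) = 0.589.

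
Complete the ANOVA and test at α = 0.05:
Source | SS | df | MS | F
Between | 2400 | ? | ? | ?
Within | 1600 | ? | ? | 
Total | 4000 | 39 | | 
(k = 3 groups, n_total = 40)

df_between = 2, df_within = 37. MS_between = 1200.0, MS_within = 43.24. F = 27.75, F_crit ≈ 3.252. Reject H₀.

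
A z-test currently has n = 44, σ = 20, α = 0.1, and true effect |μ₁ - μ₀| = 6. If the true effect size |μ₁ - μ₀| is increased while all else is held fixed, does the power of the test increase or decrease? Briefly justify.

Power increases: a larger true effect increases the non-centrality λ = |μ₁ - μ₀|/(σ/√n).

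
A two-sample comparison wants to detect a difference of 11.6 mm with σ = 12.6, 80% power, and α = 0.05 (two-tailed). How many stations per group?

n per group = 2(z_α/2 + z_β)²σ²/d² = 2×(1.96 + 0.84)²×12.6²/11.6² = 18.5 → n = 19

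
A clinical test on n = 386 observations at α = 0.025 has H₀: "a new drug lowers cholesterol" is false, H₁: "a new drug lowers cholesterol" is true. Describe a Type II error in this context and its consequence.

Type II error: failing to reject H₀ when it is false — concluding that a new drug lowers cholesterol is not supported when in fact it is. Consequence: shelving an effective drug — patients miss out on a treatment that would have helped.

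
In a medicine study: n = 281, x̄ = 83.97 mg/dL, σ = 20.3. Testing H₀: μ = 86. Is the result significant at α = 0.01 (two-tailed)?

z = (83.97 - 86)/(20.3/√281) = -1.676. Since |z| ≤ 2.576, not significant at α = 0.01.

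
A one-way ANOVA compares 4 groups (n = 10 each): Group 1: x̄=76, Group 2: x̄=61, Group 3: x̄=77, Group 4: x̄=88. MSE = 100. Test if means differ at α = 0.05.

Grand mean = 75.5. SS_between = 3690.0, MS_between = 1230.0. F = 12.3, F_crit ≈ 2.866. Reject H₀.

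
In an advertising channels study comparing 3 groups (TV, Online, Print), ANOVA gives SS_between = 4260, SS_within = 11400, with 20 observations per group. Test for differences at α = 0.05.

df_between = 2, df_within = 57. F = MS_between/MS_within = 2130.0/200.0 = 10.65. F_crit ≈ 3.159. Reject H₀. At least one mean differs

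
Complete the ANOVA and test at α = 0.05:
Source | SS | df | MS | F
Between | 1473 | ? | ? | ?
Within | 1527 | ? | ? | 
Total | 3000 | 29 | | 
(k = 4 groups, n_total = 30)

df_between = 3, df_within = 26. MS_between = 491.0, MS_within = 58.73. F = 8.36, F_crit ≈ 2.975. Reject H₀.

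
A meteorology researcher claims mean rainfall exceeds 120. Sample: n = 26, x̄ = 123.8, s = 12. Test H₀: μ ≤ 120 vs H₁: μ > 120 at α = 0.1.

t = (123.8 - 120)/(12/√26) = 1.615, df = 25. Critical t = 1.316. Reject H₀.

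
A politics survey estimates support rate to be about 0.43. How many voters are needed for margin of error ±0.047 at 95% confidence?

n = z²p(1-p)/E² = 1.96²×0.43×0.57/0.047² = 426.2 → n = 427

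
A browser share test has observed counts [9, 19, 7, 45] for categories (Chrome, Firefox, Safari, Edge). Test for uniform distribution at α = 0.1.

Expected = 20 each. χ² = Σ(O-E)²/E = 45.8. df = 3, critical value = 6.251. Reject H₀.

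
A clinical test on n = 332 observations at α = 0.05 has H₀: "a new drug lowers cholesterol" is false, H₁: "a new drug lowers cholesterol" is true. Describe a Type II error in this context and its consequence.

Type II error: failing to reject H₀ when it is false — concluding that a new drug lowers cholesterol is not supported when in fact it is. Consequence: shelving an effective drug — patients miss out on a treatment that would have helped.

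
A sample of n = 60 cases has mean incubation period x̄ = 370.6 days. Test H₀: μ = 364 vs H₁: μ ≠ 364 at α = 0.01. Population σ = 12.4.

z = (x̄ - μ₀)/(σ/√n) = (370.6 - 364)/(12.4/√60) = 4.123. Critical value: ±2.576. Since |4.123| > 2.576, Reject H₀.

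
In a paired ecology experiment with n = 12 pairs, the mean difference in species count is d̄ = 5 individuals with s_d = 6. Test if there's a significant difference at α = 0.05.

t = d̄/(s_d/√n) = 5/(6/√12) = 2.887. df = 11, critical t = ±2.201. Reject H₀.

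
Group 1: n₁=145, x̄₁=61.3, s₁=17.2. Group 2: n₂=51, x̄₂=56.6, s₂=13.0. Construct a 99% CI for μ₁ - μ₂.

Difference = 4.7. SE = √(17.2²/145 + 13.0²/51) = 2.314. CI = (-1.26, 10.66)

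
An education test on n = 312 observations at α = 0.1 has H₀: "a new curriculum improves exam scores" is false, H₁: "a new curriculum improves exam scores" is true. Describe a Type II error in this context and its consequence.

Type II error: failing to reject H₀ when it is false — concluding that a new curriculum improves exam scores is not supported when in fact it is. Consequence: keeping the old curriculum when the new one would have helped students.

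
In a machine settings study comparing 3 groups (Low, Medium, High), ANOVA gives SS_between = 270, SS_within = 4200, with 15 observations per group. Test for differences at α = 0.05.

df_between = 2, df_within = 42. F = MS_between/MS_within = 135.0/100.0 = 1.35. F_crit ≈ 3.22. Fail to reject H₀.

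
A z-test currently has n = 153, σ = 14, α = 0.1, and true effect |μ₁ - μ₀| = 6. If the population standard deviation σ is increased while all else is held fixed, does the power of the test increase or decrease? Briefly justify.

Power decreases: a larger σ inflates the standard error σ/√n, pulling the sampling distribution under H₁ back toward the critical value.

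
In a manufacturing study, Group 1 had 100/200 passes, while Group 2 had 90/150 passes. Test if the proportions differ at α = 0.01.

p̂₁ = 0.5, p̂₂ = 0.6, pooled p̂ = 0.543. z = -1.858. Critical: ±2.576. Fail to reject H₀.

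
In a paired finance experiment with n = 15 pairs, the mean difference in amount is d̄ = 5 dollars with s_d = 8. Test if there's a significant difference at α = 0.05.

t = d̄/(s_d/√n) = 5/(8/√15) = 2.421. df = 14, critical t = ±2.145. Reject H₀.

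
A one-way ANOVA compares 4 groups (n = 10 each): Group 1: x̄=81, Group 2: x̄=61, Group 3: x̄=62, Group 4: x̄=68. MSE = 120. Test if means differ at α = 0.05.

Grand mean = 68.0. SS_between = 2540.0, MS_between = 846.67. F = 7.056, F_crit ≈ 2.866. Reject H₀.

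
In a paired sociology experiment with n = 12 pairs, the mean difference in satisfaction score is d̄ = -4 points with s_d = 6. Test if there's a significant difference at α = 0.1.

t = d̄/(s_d/√n) = -4/(6/√12) = -2.309. df = 11, critical t = ±1.796. Reject H₀.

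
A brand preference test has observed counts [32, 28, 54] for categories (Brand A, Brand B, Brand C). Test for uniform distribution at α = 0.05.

Expected = 38 each. χ² = Σ(O-E)²/E = 10.316. df = 2, critical value = 5.991. Reject H₀.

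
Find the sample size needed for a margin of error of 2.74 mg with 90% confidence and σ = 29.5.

n = (z*σ/E)² = (1.645×29.5/2.74)² = 313.7 → n = 314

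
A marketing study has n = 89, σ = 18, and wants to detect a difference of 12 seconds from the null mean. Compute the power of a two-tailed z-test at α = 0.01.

SE = σ/√n = 18/√89 = 1.908. Non-centrality λ = d/SE = 12/1.908 = 6.289. Power ≈ Φ(λ - z_{α/2}) = Φ(6.289 - 2.576) = Φ(3.713) = 1.0.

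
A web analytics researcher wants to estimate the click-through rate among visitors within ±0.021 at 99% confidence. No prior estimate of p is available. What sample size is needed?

Conservative approach: use p = 0.5 (maximizes p(1-p) = 0.25). n = z²(0.25)/E² = 2.576²×0.25/0.021² = 3761.8 → n = 3762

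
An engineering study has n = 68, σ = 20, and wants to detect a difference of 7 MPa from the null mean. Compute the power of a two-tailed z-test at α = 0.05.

SE = σ/√n = 20/√68 = 2.425. Non-centrality λ = d/SE = 7/2.425 = 2.886. Power ≈ Φ(λ - z_{α/2}) = Φ(2.886 - 1.96) = Φ(0.926) = 0.823.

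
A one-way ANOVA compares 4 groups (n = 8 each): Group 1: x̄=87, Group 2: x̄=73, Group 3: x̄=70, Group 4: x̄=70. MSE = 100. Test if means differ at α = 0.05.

Grand mean = 75.0. SS_between = 1584.0, MS_between = 528.0. F = 5.28, F_crit ≈ 2.947. Reject H₀.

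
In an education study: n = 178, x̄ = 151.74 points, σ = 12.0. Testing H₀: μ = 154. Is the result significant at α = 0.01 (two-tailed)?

z = (151.74 - 154)/(12.0/√178) = -2.513. Since |z| ≤ 2.576, not significant at α = 0.01.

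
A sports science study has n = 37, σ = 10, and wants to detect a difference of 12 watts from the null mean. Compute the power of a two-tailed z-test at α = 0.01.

SE = σ/√n = 10/√37 = 1.644. Non-centrality λ = d/SE = 12/1.644 = 7.299. Power ≈ Φ(λ - z_{α/2}) = Φ(7.299 - 2.576) = Φ(4.723) = 1.0.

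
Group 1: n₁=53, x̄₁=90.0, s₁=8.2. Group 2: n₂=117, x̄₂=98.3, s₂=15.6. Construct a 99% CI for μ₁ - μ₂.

Difference = -8.3. SE = √(8.2²/53 + 15.6²/117) = 1.83. CI = (-13.01, -3.59)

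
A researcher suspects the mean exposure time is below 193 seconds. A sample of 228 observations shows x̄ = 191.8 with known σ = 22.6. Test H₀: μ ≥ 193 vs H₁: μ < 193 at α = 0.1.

z = -0.802. Critical value: -1.28. Fail to reject H₀.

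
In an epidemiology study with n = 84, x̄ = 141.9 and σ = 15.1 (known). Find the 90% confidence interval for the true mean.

CI = x̄ ± z*(σ/√n) = 141.9 ± 1.645(15.1/√84) = 141.9 ± 2.71 = (139.19, 144.61)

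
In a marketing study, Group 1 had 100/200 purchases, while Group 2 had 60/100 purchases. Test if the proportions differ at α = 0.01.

p̂₁ = 0.5, p̂₂ = 0.6, pooled p̂ = 0.533. z = -1.637. Critical: ±2.576. Fail to reject H₀.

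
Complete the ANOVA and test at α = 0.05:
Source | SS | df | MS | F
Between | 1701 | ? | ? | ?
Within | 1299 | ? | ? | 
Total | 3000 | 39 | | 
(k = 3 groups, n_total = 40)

df_between = 2, df_within = 37. MS_between = 850.5, MS_within = 35.11. F = 24.225, F_crit ≈ 3.252. Reject H₀.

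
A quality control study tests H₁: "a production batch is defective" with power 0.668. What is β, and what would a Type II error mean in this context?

β = 1 - power = 1 - 0.668 = 0.332. A Type II error is failing to reject H₀ when H₀ is false (false negative) — here, failing to conclude that a production batch is defective when in fact it is true. Consequence: shipping a defective batch — faulty products reach customers.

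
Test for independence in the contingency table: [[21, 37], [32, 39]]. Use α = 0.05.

χ² = 1.036. df = 1, critical = 3.841. Fail to reject H₀. No evidence of dependence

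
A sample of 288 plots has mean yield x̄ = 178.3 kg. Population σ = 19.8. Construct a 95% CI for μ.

CI = x̄ ± z*(σ/√n) = 178.3 ± 1.96(19.8/√288) = 178.3 ± 2.29 = (176.01, 180.59)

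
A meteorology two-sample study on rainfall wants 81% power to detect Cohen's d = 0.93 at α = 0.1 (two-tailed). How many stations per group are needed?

z_{α/2} = 1.645, z_β = Φ⁻¹(0.81) = 0.878. For large effect (d = 0.93): n per group = 2(z_{α/2} + z_β)²/d² = 2(1.645 + 0.878)²/0.93² = 14.7 → 15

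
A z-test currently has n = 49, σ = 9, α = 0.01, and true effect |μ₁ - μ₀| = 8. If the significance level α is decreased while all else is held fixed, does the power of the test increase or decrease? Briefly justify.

Power decreases: a smaller α raises the critical value, so less of the H₁ sampling distribution falls in the rejection region.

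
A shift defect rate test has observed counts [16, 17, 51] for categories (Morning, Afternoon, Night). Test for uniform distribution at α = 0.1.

Expected = 28 each. χ² = Σ(O-E)²/E = 28.357. df = 2, critical value = 4.605. Reject H₀.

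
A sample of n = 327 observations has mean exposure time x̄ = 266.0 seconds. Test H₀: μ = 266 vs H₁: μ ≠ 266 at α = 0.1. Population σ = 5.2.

z = (x̄ - μ₀)/(σ/√n) = (266.0 - 266)/(5.2/√327) = 0.0. Critical value: ±1.645. Since |0.0| ≤ 1.645, Fail to reject H₀.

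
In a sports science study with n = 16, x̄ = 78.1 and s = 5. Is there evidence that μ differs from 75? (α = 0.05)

t = (x̄ - μ₀)/(s/√n) = (78.1 - 75)/(5/√16) = 2.48. df = 15, critical t = ±2.131. Reject H₀.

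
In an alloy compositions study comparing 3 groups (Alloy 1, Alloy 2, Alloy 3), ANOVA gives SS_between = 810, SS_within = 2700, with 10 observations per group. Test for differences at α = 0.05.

df_between = 2, df_within = 27. F = MS_between/MS_within = 405.0/100.0 = 4.05. F_crit ≈ 3.354. Reject H₀. At least one mean differs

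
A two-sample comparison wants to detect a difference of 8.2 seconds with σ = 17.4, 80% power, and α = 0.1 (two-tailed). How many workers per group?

n per group = 2(z_α/2 + z_β)²σ²/d² = 2×(1.645 + 0.84)²×17.4²/8.2² = 55.6 → n = 56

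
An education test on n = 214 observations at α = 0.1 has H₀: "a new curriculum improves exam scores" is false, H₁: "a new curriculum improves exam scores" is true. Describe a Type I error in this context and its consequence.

Type I error: rejecting H₀ when it is true — concluding that a new curriculum improves exam scores when in fact it is not. Consequence: adopting a curriculum that gives no real benefit — disruption for nothing.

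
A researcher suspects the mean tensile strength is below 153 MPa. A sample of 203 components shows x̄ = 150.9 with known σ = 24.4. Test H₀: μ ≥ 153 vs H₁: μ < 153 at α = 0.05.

z = -1.226. Critical value: -1.645. Fail to reject H₀.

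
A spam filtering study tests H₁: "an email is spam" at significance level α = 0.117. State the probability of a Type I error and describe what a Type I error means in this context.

P(Type I error) = α = 0.117. A Type I error is rejecting H₀ when H₀ is actually true (false positive) — here, concluding that an email is spam when in fact this is not the case. Consequence: a legitimate email is sent to the spam folder and the user misses it.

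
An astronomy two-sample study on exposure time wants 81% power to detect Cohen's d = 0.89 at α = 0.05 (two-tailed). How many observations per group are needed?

z_{α/2} = 1.96, z_β = Φ⁻¹(0.81) = 0.878. For large effect (d = 0.89): n per group = 2(z_{α/2} + z_β)²/d² = 2(1.96 + 0.878)²/0.89² = 20.3 → 21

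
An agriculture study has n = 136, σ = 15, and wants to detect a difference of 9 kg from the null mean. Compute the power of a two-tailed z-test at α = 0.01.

SE = σ/√n = 15/√136 = 1.286. Non-centrality λ = d/SE = 9/1.286 = 6.997. Power ≈ Φ(λ - z_{α/2}) = Φ(6.997 - 2.576) = Φ(4.421) = 1.0.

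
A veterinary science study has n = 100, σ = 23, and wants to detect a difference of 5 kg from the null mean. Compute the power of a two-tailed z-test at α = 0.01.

SE = σ/√n = 23/√100 = 2.3. Non-centrality λ = d/SE = 5/2.3 = 2.174. Power ≈ Φ(λ - z_{α/2}) = Φ(2.174 - 2.576) = Φ(-0.402) = 0.344.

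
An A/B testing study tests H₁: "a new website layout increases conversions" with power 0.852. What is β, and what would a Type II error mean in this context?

β = 1 - power = 1 - 0.852 = 0.148. A Type II error is failing to reject H₀ when H₀ is false (false negative) — here, failing to conclude that a new website layout increases conversions when in fact it is true. Consequence: discarding a layout that would have improved conversions — lost revenue.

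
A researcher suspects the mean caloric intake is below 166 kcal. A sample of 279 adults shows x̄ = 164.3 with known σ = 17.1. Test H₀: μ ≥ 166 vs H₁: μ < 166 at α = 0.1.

z = -1.661. Critical value: -1.28. Reject H₀.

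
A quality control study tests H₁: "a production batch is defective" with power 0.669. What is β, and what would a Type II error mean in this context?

β = 1 - power = 1 - 0.669 = 0.331. A Type II error is failing to reject H₀ when H₀ is false (false negative) — here, failing to conclude that a production batch is defective when in fact it is true. Consequence: shipping a defective batch — faulty products reach customers.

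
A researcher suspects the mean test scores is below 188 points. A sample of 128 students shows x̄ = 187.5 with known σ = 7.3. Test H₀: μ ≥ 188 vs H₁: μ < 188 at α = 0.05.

z = -0.775. Critical value: -1.645. Fail to reject H₀.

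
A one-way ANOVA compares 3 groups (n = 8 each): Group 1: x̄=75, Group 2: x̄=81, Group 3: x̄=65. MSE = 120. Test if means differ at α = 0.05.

Grand mean = 73.67. SS_between = 1045.33, MS_between = 522.67. F = 4.356, F_crit ≈ 3.467. Reject H₀.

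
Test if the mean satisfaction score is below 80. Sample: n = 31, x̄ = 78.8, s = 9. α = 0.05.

t = (78.8 - 80)/(9/√31) = -0.742, df = 30. Critical t = -1.697. Fail to reject H₀.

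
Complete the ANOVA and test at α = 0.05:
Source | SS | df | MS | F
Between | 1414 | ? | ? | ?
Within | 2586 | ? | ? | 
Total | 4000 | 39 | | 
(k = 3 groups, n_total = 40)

df_between = 2, df_within = 37. MS_between = 707.0, MS_within = 69.89. F = 10.116, F_crit ≈ 3.252. Reject H₀.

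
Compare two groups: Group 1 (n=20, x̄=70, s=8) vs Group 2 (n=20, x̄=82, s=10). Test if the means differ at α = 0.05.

Pooled sp = 9.06. t = -4.191, df = 38. Critical t = ±2.024. Reject H₀.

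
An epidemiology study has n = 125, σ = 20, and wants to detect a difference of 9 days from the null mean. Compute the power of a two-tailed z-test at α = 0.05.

SE = σ/√n = 20/√125 = 1.789. Non-centrality λ = d/SE = 9/1.789 = 5.031. Power ≈ Φ(λ - z_{α/2}) = Φ(5.031 - 1.96) = Φ(3.071) = 0.999.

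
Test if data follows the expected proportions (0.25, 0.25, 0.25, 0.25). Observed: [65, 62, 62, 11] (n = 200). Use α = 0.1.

Expected: [50.0, 50.0, 50.0, 50.0]. χ² = 40.68. df = 3, critical = 6.251. Reject H₀.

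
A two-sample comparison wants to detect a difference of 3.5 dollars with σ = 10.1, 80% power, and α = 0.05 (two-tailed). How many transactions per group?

n per group = 2(z_α/2 + z_β)²σ²/d² = 2×(1.96 + 0.84)²×10.1²/3.5² = 130.6 → n = 131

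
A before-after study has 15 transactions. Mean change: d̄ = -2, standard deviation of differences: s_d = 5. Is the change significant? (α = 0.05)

t = d̄/(s_d/√n) = -2/(5/√15) = -1.549. df = 14, critical t = ±2.145. Fail to reject H₀.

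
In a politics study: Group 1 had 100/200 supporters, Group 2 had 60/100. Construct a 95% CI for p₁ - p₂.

p̂₁ = 0.5, p̂₂ = 0.6. Difference = -0.1. CI = (-0.218, 0.018)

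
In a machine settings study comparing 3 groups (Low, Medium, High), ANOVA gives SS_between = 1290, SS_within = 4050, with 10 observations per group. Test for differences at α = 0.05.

df_between = 2, df_within = 27. F = MS_between/MS_within = 645.0/150.0 = 4.3. F_crit ≈ 3.354. Reject H₀. At least one mean differs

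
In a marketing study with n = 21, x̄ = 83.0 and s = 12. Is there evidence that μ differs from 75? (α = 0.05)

t = (x̄ - μ₀)/(s/√n) = (83.0 - 75)/(12/√21) = 3.055. df = 20, critical t = ±2.086. Reject H₀.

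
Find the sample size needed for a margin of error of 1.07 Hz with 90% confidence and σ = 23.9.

n = (z*σ/E)² = (1.645×23.9/1.07)² = 1350.1 → n = 1351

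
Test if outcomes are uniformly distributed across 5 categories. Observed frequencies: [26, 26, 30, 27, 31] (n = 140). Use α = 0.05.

Expected = 28 each. χ² = Σ(O-E)²/E = 0.786. df = 4, critical value = 9.488. Fail to reject H₀.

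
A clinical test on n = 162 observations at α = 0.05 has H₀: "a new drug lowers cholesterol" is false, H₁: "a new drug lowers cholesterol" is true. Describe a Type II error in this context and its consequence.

Type II error: failing to reject H₀ when it is false — concluding that a new drug lowers cholesterol is not supported when in fact it is. Consequence: shelving an effective drug — patients miss out on a treatment that would have helped.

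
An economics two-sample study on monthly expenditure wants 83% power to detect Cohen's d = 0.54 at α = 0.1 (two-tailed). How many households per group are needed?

z_{α/2} = 1.645, z_β = Φ⁻¹(0.83) = 0.954. For medium effect (d = 0.54): n per group = 2(z_{α/2} + z_β)²/d² = 2(1.645 + 0.954)²/0.54² = 46.3 → 47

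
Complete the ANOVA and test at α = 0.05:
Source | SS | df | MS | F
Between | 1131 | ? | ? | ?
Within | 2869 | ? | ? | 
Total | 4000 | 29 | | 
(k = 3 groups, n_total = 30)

df_between = 2, df_within = 27. MS_between = 565.5, MS_within = 106.26. F = 5.322, F_crit ≈ 3.354. Reject H₀.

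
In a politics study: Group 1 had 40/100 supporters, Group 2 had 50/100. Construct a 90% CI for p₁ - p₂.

p̂₁ = 0.4, p̂₂ = 0.5. Difference = -0.1. CI = (-0.215, 0.015)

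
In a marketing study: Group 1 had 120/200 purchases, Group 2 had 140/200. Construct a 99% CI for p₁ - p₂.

p̂₁ = 0.6, p̂₂ = 0.7. Difference = -0.1. CI = (-0.222, 0.022)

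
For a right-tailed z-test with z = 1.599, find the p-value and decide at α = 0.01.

p = P(Z > 1.599) = 1 - Φ(1.599) ≈ 0.0549. Since p ≥ 0.01, fail to reject H₀ (not significant) at α = 0.01.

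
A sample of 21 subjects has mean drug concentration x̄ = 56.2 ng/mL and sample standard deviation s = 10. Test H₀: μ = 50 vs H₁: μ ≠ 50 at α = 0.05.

t = (x̄ - μ₀)/(s/√n) = (56.2 - 50)/(10/√21) = 2.841. df = 20, critical t = ±2.086. Reject H₀.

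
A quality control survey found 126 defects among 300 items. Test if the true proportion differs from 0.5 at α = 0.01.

p̂ = 0.42, p₀ = 0.5. z = (p̂ - p₀)/√(p₀(1-p₀)/n) = -2.771. Critical: ±2.576. Reject H₀.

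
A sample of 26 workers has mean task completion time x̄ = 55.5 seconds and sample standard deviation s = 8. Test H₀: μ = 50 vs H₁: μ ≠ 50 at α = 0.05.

t = (x̄ - μ₀)/(s/√n) = (55.5 - 50)/(8/√26) = 3.506. df = 25, critical t = ±2.06. Reject H₀.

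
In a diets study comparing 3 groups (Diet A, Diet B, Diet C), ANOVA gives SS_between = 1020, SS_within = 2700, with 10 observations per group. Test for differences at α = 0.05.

df_between = 2, df_within = 27. F = MS_between/MS_within = 510.0/100.0 = 5.1. F_crit ≈ 3.354. Reject H₀. At least one mean differs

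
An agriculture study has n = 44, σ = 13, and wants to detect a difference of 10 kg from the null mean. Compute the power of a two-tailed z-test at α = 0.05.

SE = σ/√n = 13/√44 = 1.96. Non-centrality λ = d/SE = 10/1.96 = 5.102. Power ≈ Φ(λ - z_{α/2}) = Φ(5.102 - 1.96) = Φ(3.142) = 0.999.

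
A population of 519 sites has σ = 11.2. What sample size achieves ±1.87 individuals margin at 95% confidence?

Without FPC: n₀ = (1.96×11.2/1.87)² = 137.805. With FPC: n = n₀N/(n₀+N-1) = 109.1 → n = 110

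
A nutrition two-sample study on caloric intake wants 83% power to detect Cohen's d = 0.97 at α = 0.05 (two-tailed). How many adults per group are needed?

z_{α/2} = 1.96, z_β = Φ⁻¹(0.83) = 0.954. For large effect (d = 0.97): n per group = 2(z_{α/2} + z_β)²/d² = 2(1.96 + 0.954)²/0.97² = 18.05 → 19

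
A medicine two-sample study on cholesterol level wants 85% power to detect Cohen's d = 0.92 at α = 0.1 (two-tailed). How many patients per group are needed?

z_{α/2} = 1.645, z_β = Φ⁻¹(0.85) = 1.036. For large effect (d = 0.92): n per group = 2(z_{α/2} + z_β)²/d² = 2(1.645 + 1.036)²/0.92² = 17.0 → 17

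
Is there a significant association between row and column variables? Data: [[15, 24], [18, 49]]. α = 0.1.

χ² = 1.546. df = 1, critical = 2.706. Fail to reject H₀. No evidence of dependence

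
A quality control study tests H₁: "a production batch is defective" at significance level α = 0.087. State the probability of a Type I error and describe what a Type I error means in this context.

P(Type I error) = α = 0.087. A Type I error is rejecting H₀ when H₀ is actually true (false positive) — here, concluding that a production batch is defective when in fact this is not the case. Consequence: scrapping a good batch — wasted material and cost for no reason.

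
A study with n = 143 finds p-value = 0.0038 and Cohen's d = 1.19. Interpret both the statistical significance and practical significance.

Statistically significant (p = 0.0038 < 0.05). Cohen's d = 1.19 indicates a large effect size. Both statistical and practical significance should be considered.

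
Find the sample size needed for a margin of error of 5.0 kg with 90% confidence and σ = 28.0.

n = (z*σ/E)² = (1.645×28.0/5.0)² = 84.9 → n = 85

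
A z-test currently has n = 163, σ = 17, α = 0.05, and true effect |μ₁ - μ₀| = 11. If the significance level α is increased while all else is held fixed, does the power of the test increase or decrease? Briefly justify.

Power increases: a larger α lowers the critical value, so more of the H₁ sampling distribution falls in the rejection region.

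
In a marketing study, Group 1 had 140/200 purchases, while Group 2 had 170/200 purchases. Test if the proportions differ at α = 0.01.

p̂₁ = 0.7, p̂₂ = 0.85, pooled p̂ = 0.775. z = -3.592. Critical: ±2.576. Reject H₀.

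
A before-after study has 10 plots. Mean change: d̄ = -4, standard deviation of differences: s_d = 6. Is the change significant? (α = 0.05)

t = d̄/(s_d/√n) = -4/(6/√10) = -2.108. df = 9, critical t = ±2.262. Fail to reject H₀.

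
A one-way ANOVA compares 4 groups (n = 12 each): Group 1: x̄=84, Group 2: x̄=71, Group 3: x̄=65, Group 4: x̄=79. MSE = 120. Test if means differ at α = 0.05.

Grand mean = 74.75. SS_between = 2553.0, MS_between = 851.0. F = 7.092, F_crit ≈ 2.816. Reject H₀.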